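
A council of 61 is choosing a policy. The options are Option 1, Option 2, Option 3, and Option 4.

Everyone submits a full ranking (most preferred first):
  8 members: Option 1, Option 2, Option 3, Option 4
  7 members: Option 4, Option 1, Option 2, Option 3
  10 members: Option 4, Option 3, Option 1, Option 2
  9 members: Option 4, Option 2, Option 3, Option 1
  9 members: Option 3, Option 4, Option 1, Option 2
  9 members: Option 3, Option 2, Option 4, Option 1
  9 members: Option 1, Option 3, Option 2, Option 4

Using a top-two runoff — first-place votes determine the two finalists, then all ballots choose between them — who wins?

Round 1 first-place votes: Option 1 17, Option 2 0, Option 3 18, Option 4 26. Option 4 and Option 3 advance.
Runoff: Option 4 is ranked above Option 3 on 26 ballots, Option 3 above Option 4 on 35.

Option 3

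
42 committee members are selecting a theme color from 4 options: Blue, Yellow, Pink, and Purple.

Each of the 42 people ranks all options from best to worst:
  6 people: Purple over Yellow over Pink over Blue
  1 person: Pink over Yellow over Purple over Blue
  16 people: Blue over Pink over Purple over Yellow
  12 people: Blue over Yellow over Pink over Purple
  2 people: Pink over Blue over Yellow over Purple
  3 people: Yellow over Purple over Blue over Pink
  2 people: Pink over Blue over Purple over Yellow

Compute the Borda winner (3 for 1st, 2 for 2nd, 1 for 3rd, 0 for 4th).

Blue

Blue: 6×0 + 1×0 + 16×3 + 12×3 + 2×2 + 3×1 + 2×2 = 95
Yellow: 6×2 + 1×2 + 16×0 + 12×2 + 2×1 + 3×3 + 2×0 = 49
Pink: 6×1 + 1×3 + 16×2 + 12×1 + 2×3 + 3×0 + 2×3 = 65
Purple: 6×3 + 1×1 + 16×1 + 12×0 + 2×0 + 3×2 + 2×1 = 43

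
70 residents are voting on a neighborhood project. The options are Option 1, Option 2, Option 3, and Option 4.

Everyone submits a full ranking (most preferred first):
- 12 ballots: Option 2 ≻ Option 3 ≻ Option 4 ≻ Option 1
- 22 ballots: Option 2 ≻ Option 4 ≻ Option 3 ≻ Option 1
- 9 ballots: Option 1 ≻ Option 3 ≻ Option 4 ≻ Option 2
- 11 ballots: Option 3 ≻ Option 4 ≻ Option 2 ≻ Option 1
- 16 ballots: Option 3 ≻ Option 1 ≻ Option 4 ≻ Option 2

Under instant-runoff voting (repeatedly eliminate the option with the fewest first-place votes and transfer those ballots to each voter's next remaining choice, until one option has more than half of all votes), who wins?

Round 1: Option 1 9, Option 2 34, Option 3 27, Option 4 0. Option 4 eliminated.
Round 2: Option 1 9, Option 2 34, Option 3 27. Option 1 eliminated.
Round 3: Option 2 34, Option 3 36. Option 3 has a majority (≥36).

Option 3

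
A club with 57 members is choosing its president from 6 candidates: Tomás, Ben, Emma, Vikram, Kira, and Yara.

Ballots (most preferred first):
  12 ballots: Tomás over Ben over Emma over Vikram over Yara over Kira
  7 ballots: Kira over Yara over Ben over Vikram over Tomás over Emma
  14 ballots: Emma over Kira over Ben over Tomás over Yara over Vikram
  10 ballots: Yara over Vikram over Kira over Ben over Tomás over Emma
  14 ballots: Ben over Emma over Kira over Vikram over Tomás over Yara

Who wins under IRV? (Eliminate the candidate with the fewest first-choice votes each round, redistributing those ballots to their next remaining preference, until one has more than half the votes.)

Ben

Round 1: Tomás 12, Ben 14, Emma 14, Vikram 0, Kira 7, Yara 10. Vikram eliminated.
Round 2: Tomás 12, Ben 14, Emma 14, Kira 7, Yara 10. Kira eliminated.
Round 3: Tomás 12, Ben 14, Emma 14, Yara 17. Tomás eliminated.
Round 4: Ben 26, Emma 14, Yara 17. Emma eliminated.
Round 5: Ben 40, Yara 17. Ben has a majority (≥29).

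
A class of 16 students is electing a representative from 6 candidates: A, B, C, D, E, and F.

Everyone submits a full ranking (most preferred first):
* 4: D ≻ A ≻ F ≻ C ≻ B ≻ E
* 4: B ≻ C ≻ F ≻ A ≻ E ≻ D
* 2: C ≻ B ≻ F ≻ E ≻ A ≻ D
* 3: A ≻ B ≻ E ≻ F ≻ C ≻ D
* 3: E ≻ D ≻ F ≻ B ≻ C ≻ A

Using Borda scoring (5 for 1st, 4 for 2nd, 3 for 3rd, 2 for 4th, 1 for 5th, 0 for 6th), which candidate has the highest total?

B

A: 4×4 + 4×2 + 2×1 + 3×5 + 3×0 = 41
B: 4×1 + 4×5 + 2×4 + 3×4 + 3×2 = 50
C: 4×2 + 4×4 + 2×5 + 3×1 + 3×1 = 40
D: 4×5 + 4×0 + 2×0 + 3×0 + 3×4 = 32
E: 4×0 + 4×1 + 2×2 + 3×3 + 3×5 = 32
F: 4×3 + 4×3 + 2×3 + 3×2 + 3×3 = 45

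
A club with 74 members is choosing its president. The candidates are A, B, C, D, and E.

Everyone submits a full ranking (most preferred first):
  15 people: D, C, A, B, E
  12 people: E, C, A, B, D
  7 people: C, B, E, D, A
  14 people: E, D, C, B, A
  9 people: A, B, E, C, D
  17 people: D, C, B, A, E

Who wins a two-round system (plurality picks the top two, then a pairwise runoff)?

E

Round 1 first-place votes: A 9, B 0, C 7, D 32, E 26. D and E advance.
Runoff: D is ranked above E on 32 ballots, E above D on 42.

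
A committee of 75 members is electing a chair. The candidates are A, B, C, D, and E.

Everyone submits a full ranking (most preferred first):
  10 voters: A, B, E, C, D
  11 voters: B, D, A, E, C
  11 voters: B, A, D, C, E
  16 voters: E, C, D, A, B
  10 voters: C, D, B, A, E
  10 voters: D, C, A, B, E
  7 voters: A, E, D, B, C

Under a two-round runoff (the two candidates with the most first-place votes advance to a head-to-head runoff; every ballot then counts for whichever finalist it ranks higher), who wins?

A

Round 1 first-place votes: A 17, B 22, C 10, D 10, E 16. B and A advance.
Runoff: B is ranked above A on 32 ballots, A above B on 43.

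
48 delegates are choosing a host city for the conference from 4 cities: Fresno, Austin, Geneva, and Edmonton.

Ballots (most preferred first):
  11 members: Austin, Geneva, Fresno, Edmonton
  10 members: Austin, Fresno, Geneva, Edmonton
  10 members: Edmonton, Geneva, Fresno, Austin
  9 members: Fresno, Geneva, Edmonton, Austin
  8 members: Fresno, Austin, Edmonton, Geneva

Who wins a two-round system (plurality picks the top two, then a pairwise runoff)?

Round 1 first-place votes: Fresno 17, Austin 21, Geneva 0, Edmonton 10. Austin and Fresno advance.
Runoff: Austin is ranked above Fresno on 21 ballots, Fresno above Austin on 27.

Fresno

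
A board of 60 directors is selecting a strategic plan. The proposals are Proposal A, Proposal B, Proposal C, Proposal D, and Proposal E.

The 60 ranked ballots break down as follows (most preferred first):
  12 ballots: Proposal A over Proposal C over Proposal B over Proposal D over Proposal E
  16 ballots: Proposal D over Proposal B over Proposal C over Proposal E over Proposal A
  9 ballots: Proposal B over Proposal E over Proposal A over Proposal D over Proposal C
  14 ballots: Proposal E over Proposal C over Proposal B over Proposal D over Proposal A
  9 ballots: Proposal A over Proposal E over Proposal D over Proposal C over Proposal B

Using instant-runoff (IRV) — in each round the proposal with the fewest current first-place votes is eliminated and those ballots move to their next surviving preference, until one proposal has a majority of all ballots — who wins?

Proposal E

Round 1: Proposal A 21, Proposal B 9, Proposal C 0, Proposal D 16, Proposal E 14. Proposal C eliminated.
Round 2: Proposal A 21, Proposal B 9, Proposal D 16, Proposal E 14. Proposal B eliminated.
Round 3: Proposal A 21, Proposal D 16, Proposal E 23. Proposal D eliminated.
Round 4: Proposal A 21, Proposal E 39. Proposal E has a majority (≥31).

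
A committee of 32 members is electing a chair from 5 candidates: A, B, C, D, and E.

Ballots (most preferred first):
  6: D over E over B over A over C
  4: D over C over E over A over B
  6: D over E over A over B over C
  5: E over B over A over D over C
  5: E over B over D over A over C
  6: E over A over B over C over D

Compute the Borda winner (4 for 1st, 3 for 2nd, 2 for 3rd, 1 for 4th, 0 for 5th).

E

A: 6×1 + 4×1 + 6×2 + 5×2 + 5×1 + 6×3 = 55
B: 6×2 + 4×0 + 6×1 + 5×3 + 5×3 + 6×2 = 60
C: 6×0 + 4×3 + 6×0 + 5×0 + 5×0 + 6×1 = 18
D: 6×4 + 4×4 + 6×4 + 5×1 + 5×2 + 6×0 = 79
E: 6×3 + 4×2 + 6×3 + 5×4 + 5×4 + 6×4 = 108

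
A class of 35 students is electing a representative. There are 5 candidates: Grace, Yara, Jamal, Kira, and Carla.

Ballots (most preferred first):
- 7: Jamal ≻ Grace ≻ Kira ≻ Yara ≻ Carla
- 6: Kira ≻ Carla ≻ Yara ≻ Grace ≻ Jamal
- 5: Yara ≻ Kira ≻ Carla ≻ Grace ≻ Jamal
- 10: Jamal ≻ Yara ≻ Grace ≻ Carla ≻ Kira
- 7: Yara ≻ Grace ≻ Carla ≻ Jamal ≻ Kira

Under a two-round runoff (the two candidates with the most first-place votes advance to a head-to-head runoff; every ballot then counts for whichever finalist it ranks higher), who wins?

Yara

Round 1 first-place votes: Grace 0, Yara 12, Jamal 17, Kira 6, Carla 0. Jamal and Yara advance.
Runoff: Jamal is ranked above Yara on 17 ballots, Yara above Jamal on 18.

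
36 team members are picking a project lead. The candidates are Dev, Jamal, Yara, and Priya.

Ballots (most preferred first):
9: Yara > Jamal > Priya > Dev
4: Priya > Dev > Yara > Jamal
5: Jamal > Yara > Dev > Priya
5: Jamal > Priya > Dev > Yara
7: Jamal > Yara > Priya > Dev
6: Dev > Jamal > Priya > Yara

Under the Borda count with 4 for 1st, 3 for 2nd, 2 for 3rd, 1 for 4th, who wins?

Jamal

Dev: 9×1 + 4×3 + 5×2 + 5×2 + 7×1 + 6×4 = 72
Jamal: 9×3 + 4×1 + 5×4 + 5×4 + 7×4 + 6×3 = 117
Yara: 9×4 + 4×2 + 5×3 + 5×1 + 7×3 + 6×1 = 91
Priya: 9×2 + 4×4 + 5×1 + 5×3 + 7×2 + 6×2 = 80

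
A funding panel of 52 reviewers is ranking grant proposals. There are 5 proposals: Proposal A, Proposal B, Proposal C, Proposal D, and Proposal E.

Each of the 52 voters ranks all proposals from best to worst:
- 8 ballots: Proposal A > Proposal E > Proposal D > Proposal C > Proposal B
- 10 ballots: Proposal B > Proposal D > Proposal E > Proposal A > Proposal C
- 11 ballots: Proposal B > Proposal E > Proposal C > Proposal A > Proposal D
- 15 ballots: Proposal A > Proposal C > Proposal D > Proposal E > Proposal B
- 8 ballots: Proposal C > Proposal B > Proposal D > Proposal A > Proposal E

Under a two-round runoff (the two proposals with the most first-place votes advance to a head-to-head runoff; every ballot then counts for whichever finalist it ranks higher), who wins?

Round 1 first-place votes: Proposal A 23, Proposal B 21, Proposal C 8, Proposal D 0, Proposal E 0. Proposal A and Proposal B advance.
Runoff: Proposal A is ranked above Proposal B on 23 ballots, Proposal B above Proposal A on 29.

Proposal B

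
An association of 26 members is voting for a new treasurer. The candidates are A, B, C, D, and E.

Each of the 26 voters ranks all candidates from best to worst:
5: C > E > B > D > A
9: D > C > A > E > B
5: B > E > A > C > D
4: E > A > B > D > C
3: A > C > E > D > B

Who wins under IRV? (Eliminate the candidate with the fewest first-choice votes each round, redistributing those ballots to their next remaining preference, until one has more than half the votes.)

B

Round 1: A 3, B 5, C 5, D 9, E 4. A eliminated.
Round 2: B 5, C 8, D 9, E 4. E eliminated.
Round 3: B 9, C 8, D 9. C eliminated.
Round 4: B 14, D 12. B has a majority (≥14).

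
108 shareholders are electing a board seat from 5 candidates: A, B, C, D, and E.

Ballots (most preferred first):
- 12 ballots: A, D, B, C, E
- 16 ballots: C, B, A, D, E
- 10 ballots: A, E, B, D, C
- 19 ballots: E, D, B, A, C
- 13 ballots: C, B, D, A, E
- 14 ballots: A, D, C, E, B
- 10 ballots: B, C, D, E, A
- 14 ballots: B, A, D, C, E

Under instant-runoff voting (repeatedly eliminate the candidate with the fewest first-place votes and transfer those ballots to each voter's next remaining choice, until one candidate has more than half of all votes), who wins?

Round 1: A 36, B 24, C 29, D 0, E 19. D eliminated.
Round 2: A 36, B 24, C 29, E 19. E eliminated.
Round 3: A 36, B 43, C 29. C eliminated.
Round 4: A 36, B 72. B has a majority (≥55).

B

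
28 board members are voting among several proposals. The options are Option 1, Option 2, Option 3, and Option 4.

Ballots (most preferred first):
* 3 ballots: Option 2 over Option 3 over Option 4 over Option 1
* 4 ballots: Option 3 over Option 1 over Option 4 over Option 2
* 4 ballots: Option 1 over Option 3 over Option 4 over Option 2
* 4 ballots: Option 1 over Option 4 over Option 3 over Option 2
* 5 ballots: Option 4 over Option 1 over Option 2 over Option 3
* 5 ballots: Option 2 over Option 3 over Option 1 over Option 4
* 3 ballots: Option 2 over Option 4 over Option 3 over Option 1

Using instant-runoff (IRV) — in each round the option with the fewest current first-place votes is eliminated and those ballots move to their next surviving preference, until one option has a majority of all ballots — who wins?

Round 1: Option 1 8, Option 2 11, Option 3 4, Option 4 5. Option 3 eliminated.
Round 2: Option 1 12, Option 2 11, Option 4 5. Option 4 eliminated.
Round 3: Option 1 17, Option 2 11. Option 1 has a majority (≥15).

Option 1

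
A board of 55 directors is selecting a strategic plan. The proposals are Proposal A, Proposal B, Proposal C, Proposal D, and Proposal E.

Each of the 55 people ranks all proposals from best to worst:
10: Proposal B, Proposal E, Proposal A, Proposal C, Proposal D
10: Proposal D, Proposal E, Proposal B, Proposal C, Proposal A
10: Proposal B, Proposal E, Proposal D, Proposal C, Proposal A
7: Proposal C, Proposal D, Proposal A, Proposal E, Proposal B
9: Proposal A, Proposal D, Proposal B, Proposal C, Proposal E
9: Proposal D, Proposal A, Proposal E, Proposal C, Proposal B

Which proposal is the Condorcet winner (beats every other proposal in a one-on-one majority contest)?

Proposal D vs Proposal A: 36–19
Proposal D vs Proposal B: 35–20
Proposal D vs Proposal C: 38–17
Proposal D vs Proposal E: 35–20
Proposal D beats every other proposal.

Proposal D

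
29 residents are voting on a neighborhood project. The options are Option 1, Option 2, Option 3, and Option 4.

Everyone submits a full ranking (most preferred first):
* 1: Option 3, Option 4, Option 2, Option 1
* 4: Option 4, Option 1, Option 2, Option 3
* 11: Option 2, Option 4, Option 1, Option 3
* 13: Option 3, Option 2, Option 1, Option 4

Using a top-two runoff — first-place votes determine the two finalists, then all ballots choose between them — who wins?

Round 1 first-place votes: Option 1 0, Option 2 11, Option 3 14, Option 4 4. Option 3 and Option 2 advance.
Runoff: Option 3 is ranked above Option 2 on 14 ballots, Option 2 above Option 3 on 15.

Option 2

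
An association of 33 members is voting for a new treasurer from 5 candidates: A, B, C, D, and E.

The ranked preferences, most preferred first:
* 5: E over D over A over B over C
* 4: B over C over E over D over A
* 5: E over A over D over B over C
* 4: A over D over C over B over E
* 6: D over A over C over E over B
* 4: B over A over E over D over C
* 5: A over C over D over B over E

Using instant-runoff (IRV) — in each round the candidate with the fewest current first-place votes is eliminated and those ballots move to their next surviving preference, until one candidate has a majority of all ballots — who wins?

Round 1: A 9, B 8, C 0, D 6, E 10. C eliminated.
Round 2: A 9, B 8, D 6, E 10. D eliminated.
Round 3: A 15, B 8, E 10. B eliminated.
Round 4: A 19, E 14. A has a majority (≥17).

A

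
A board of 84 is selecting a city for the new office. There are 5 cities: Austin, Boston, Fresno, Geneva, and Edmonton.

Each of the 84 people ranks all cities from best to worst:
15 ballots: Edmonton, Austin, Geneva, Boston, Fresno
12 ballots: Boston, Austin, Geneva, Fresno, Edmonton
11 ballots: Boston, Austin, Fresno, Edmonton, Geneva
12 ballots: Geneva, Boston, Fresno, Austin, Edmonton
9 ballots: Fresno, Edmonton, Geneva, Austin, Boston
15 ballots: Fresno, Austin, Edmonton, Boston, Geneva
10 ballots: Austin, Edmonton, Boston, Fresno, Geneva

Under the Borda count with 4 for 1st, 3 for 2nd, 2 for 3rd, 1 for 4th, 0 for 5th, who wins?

Austin

Austin: 15×3 + 12×3 + 11×3 + 12×1 + 9×1 + 15×3 + 10×4 = 220
Boston: 15×1 + 12×4 + 11×4 + 12×3 + 9×0 + 15×1 + 10×2 = 178
Fresno: 15×0 + 12×1 + 11×2 + 12×2 + 9×4 + 15×4 + 10×1 = 164
Geneva: 15×2 + 12×2 + 11×0 + 12×4 + 9×2 + 15×0 + 10×0 = 120
Edmonton: 15×4 + 12×0 + 11×1 + 12×0 + 9×3 + 15×2 + 10×3 = 158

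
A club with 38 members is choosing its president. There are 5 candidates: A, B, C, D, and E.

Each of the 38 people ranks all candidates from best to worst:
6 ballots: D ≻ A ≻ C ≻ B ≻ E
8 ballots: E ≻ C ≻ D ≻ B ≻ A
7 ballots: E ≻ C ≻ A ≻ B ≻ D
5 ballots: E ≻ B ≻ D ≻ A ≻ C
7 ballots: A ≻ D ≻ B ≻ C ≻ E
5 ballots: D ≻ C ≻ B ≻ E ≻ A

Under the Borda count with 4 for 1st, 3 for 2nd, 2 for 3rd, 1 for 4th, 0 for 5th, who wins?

A: 6×3 + 8×0 + 7×2 + 5×1 + 7×4 + 5×0 = 65
B: 6×1 + 8×1 + 7×1 + 5×3 + 7×2 + 5×2 = 60
C: 6×2 + 8×3 + 7×3 + 5×0 + 7×1 + 5×3 = 79
D: 6×4 + 8×2 + 7×0 + 5×2 + 7×3 + 5×4 = 91
E: 6×0 + 8×4 + 7×4 + 5×4 + 7×0 + 5×1 = 85

D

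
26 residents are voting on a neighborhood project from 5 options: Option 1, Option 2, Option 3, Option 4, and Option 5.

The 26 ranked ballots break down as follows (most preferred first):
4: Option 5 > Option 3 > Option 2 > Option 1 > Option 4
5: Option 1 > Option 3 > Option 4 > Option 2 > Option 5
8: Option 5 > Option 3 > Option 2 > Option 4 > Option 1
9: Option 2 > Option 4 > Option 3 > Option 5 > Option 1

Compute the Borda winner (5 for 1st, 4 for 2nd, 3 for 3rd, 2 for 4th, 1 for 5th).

Option 3

Option 1: 4×2 + 5×5 + 8×1 + 9×1 = 50
Option 2: 4×3 + 5×2 + 8×3 + 9×5 = 91
Option 3: 4×4 + 5×4 + 8×4 + 9×3 = 95
Option 4: 4×1 + 5×3 + 8×2 + 9×4 = 71
Option 5: 4×5 + 5×1 + 8×5 + 9×2 = 83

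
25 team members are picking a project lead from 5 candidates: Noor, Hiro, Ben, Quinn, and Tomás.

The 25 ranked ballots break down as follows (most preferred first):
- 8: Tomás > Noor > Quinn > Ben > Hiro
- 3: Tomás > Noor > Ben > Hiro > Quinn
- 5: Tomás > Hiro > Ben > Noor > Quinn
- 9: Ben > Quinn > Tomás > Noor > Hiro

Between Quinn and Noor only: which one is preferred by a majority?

Quinn is ranked above Noor on 9 ballots; Noor above Quinn on 16.

Noor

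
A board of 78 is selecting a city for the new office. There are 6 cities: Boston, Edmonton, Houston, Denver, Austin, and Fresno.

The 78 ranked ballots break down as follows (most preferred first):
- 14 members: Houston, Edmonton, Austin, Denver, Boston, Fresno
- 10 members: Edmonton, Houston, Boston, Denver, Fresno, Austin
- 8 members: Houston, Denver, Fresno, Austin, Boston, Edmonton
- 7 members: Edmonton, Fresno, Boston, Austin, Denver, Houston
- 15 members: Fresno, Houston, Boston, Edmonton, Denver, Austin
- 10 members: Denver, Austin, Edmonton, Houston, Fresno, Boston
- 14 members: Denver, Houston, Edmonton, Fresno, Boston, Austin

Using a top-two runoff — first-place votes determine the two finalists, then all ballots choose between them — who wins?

Houston

Round 1 first-place votes: Boston 0, Edmonton 17, Houston 22, Denver 24, Austin 0, Fresno 15. Denver and Houston advance.
Runoff: Denver is ranked above Houston on 31 ballots, Houston above Denver on 47.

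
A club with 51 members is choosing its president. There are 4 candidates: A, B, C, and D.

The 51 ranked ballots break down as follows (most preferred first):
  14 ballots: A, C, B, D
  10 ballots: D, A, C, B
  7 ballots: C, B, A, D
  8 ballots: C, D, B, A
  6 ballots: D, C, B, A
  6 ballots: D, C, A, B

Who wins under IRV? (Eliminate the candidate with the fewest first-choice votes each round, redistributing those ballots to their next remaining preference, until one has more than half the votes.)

C

Round 1: A 14, B 0, C 15, D 22. B eliminated.
Round 2: A 14, C 15, D 22. A eliminated.
Round 3: C 29, D 22. C has a majority (≥26).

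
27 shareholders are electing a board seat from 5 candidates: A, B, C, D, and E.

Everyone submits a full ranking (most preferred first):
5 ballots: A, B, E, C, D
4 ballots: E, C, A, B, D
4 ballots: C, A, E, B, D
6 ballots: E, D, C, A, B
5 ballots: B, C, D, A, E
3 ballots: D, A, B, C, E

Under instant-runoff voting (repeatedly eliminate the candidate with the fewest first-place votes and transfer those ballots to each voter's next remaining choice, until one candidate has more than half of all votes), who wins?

A

Round 1: A 5, B 5, C 4, D 3, E 10. D eliminated.
Round 2: A 8, B 5, C 4, E 10. C eliminated.
Round 3: A 12, B 5, E 10. B eliminated.
Round 4: A 17, E 10. A has a majority (≥14).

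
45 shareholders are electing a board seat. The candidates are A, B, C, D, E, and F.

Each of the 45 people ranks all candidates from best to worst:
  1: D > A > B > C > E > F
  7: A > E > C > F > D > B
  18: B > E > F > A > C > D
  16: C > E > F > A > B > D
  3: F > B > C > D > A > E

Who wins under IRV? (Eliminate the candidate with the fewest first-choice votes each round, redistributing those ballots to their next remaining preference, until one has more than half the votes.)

Round 1: A 7, B 18, C 16, D 1, E 0, F 3. E eliminated.
Round 2: A 7, B 18, C 16, D 1, F 3. D eliminated.
Round 3: A 8, B 18, C 16, F 3. F eliminated.
Round 4: A 8, B 21, C 16. A eliminated.
Round 5: B 22, C 23. C has a majority (≥23).

C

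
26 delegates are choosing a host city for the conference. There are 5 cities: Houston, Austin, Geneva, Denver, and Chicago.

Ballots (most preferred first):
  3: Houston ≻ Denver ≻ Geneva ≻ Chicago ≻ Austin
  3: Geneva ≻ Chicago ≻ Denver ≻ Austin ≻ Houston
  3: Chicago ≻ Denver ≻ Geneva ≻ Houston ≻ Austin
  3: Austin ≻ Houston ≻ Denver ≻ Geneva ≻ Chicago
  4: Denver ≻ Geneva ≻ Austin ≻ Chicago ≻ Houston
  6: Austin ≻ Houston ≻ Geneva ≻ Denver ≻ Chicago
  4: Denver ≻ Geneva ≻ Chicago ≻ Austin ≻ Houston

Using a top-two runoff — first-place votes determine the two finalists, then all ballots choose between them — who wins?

Round 1 first-place votes: Houston 3, Austin 9, Geneva 3, Denver 8, Chicago 3. Austin and Denver advance.
Runoff: Austin is ranked above Denver on 9 ballots, Denver above Austin on 17.

Denver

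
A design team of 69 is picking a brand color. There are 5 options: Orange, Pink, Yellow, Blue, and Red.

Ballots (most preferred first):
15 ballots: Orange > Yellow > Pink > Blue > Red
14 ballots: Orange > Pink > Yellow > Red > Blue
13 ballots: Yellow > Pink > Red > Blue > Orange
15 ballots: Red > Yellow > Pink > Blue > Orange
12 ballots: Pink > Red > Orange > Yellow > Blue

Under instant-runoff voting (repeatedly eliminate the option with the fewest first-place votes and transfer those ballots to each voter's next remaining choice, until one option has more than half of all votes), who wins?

Round 1: Orange 29, Pink 12, Yellow 13, Blue 0, Red 15. Blue eliminated.
Round 2: Orange 29, Pink 12, Yellow 13, Red 15. Pink eliminated.
Round 3: Orange 29, Yellow 13, Red 27. Yellow eliminated.
Round 4: Orange 29, Red 40. Red has a majority (≥35).

Red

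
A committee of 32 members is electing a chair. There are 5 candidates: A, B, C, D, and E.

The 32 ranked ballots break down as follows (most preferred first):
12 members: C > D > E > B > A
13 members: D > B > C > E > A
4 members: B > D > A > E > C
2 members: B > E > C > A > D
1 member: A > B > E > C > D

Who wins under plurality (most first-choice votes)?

First-place votes: A 1, B 6, C 12, D 13, E 0.

D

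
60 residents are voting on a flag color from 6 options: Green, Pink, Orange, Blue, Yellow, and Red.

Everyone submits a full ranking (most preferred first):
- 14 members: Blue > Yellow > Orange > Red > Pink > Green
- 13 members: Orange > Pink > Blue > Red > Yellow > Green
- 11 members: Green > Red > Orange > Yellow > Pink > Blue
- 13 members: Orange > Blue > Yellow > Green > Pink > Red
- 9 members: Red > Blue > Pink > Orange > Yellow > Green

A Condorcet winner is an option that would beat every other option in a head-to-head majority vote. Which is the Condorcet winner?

Orange

Orange vs Green: 49–11
Orange vs Pink: 51–9
Orange vs Blue: 37–23
Orange vs Yellow: 46–14
Orange vs Red: 40–20
Orange beats every other option.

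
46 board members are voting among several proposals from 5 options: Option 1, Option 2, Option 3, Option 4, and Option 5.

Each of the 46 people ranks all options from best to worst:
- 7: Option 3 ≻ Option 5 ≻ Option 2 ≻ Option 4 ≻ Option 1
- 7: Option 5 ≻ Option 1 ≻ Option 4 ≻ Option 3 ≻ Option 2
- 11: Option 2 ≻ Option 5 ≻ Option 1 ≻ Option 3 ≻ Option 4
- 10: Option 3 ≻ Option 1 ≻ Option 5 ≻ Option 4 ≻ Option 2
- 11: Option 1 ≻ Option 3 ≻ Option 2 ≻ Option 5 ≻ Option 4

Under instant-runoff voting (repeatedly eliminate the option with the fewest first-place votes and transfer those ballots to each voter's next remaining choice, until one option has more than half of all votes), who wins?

Option 1

Round 1: Option 1 11, Option 2 11, Option 3 17, Option 4 0, Option 5 7. Option 4 eliminated.
Round 2: Option 1 11, Option 2 11, Option 3 17, Option 5 7. Option 5 eliminated.
Round 3: Option 1 18, Option 2 11, Option 3 17. Option 2 eliminated.
Round 4: Option 1 29, Option 3 17. Option 1 has a majority (≥24).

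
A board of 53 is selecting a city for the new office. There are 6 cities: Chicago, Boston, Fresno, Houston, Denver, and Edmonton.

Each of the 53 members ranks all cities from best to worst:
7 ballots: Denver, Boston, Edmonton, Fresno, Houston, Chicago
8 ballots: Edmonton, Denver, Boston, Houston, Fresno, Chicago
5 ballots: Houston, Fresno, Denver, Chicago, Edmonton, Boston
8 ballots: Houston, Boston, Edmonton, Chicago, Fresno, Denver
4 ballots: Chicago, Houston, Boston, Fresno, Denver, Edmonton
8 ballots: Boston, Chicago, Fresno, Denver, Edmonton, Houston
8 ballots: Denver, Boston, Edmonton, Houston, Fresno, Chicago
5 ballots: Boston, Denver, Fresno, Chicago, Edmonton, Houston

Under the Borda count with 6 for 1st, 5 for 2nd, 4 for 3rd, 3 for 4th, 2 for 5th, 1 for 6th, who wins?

Boston

Chicago: 7×1 + 8×1 + 5×3 + 8×3 + 4×6 + 8×5 + 8×1 + 5×3 = 141
Boston: 7×5 + 8×4 + 5×1 + 8×5 + 4×4 + 8×6 + 8×5 + 5×6 = 246
Fresno: 7×3 + 8×2 + 5×5 + 8×2 + 4×3 + 8×4 + 8×2 + 5×4 = 158
Houston: 7×2 + 8×3 + 5×6 + 8×6 + 4×5 + 8×1 + 8×3 + 5×1 = 173
Denver: 7×6 + 8×5 + 5×4 + 8×1 + 4×2 + 8×3 + 8×6 + 5×5 = 215
Edmonton: 7×4 + 8×6 + 5×2 + 8×4 + 4×1 + 8×2 + 8×4 + 5×2 = 180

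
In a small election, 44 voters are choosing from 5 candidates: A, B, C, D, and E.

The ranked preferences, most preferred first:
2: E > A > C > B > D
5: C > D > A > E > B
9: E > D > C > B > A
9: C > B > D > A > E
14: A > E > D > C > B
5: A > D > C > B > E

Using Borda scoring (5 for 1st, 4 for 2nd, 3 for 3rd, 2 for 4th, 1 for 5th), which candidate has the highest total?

A: 2×4 + 5×3 + 9×1 + 9×2 + 14×5 + 5×5 = 145
B: 2×2 + 5×1 + 9×2 + 9×4 + 14×1 + 5×2 = 87
C: 2×3 + 5×5 + 9×3 + 9×5 + 14×2 + 5×3 = 146
D: 2×1 + 5×4 + 9×4 + 9×3 + 14×3 + 5×4 = 147
E: 2×5 + 5×2 + 9×5 + 9×1 + 14×4 + 5×1 = 135

D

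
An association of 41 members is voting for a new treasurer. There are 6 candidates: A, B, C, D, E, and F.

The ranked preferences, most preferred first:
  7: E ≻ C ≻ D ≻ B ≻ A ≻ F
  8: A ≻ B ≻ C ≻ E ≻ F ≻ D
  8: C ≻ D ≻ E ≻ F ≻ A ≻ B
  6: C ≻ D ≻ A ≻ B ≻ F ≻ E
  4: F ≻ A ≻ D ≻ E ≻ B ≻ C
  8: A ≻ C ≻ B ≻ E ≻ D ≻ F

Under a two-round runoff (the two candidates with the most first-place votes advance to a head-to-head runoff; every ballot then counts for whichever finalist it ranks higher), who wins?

C

Round 1 first-place votes: A 16, B 0, C 14, D 0, E 7, F 4. A and C advance.
Runoff: A is ranked above C on 20 ballots, C above A on 21.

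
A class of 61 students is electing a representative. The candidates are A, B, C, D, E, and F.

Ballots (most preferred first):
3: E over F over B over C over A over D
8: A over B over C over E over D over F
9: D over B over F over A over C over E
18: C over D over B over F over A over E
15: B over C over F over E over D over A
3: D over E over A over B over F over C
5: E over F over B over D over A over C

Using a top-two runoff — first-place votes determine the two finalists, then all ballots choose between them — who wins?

B

Round 1 first-place votes: A 8, B 15, C 18, D 12, E 8, F 0. C and B advance.
Runoff: C is ranked above B on 18 ballots, B above C on 43.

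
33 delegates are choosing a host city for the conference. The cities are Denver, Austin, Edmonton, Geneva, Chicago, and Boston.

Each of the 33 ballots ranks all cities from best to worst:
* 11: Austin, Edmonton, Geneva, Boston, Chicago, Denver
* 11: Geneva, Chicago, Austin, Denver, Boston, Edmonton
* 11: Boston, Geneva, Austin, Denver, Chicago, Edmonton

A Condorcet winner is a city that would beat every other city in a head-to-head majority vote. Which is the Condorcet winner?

Geneva vs Denver: 33–0
Geneva vs Austin: 22–11
Geneva vs Edmonton: 22–11
Geneva vs Chicago: 33–0
Geneva vs Boston: 22–11
Geneva beats every other city.

Geneva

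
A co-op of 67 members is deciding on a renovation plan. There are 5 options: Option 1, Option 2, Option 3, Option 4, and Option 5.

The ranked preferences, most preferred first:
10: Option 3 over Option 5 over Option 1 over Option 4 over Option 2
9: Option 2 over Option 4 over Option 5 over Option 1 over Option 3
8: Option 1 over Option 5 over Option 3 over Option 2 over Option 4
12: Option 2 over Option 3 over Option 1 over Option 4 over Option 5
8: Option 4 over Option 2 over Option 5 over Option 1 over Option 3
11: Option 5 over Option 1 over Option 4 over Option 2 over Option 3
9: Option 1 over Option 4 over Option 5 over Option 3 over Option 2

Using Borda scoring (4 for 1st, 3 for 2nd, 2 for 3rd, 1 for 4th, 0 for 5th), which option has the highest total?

Option 1

Option 1: 10×2 + 9×1 + 8×4 + 12×2 + 8×1 + 11×3 + 9×4 = 162
Option 2: 10×0 + 9×4 + 8×1 + 12×4 + 8×3 + 11×1 + 9×0 = 127
Option 3: 10×4 + 9×0 + 8×2 + 12×3 + 8×0 + 11×0 + 9×1 = 101
Option 4: 10×1 + 9×3 + 8×0 + 12×1 + 8×4 + 11×2 + 9×3 = 130
Option 5: 10×3 + 9×2 + 8×3 + 12×0 + 8×2 + 11×4 + 9×2 = 150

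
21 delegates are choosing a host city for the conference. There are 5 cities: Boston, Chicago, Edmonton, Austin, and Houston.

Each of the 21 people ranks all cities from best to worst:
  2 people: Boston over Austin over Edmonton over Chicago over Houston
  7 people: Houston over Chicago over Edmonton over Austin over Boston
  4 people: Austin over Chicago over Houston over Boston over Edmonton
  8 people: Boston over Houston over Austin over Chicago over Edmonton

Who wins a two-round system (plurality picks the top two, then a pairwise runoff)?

Houston

Round 1 first-place votes: Boston 10, Chicago 0, Edmonton 0, Austin 4, Houston 7. Boston and Houston advance.
Runoff: Boston is ranked above Houston on 10 ballots, Houston above Boston on 11.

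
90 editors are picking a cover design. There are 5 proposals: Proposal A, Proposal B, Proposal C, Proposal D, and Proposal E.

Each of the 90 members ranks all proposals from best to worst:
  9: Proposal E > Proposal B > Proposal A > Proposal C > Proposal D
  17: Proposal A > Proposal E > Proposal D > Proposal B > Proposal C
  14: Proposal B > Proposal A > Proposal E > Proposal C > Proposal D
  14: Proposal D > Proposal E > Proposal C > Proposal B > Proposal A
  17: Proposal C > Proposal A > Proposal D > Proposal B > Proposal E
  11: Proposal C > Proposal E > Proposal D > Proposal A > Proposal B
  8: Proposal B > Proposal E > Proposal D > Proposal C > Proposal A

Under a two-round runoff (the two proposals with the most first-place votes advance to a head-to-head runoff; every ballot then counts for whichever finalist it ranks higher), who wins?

Proposal B

Round 1 first-place votes: Proposal A 17, Proposal B 22, Proposal C 28, Proposal D 14, Proposal E 9. Proposal C and Proposal B advance.
Runoff: Proposal C is ranked above Proposal B on 42 ballots, Proposal B above Proposal C on 48.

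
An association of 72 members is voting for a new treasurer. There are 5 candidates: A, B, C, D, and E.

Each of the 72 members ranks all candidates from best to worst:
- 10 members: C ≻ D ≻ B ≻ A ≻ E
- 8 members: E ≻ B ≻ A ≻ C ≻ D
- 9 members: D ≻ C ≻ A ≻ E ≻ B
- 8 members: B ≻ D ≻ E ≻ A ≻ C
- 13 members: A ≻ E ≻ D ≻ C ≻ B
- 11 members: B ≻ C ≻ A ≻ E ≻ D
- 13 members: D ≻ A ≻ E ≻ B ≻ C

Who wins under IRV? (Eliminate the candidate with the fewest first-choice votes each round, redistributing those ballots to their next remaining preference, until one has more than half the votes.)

D

Round 1: A 13, B 19, C 10, D 22, E 8. E eliminated.
Round 2: A 13, B 27, C 10, D 22. C eliminated.
Round 3: A 13, B 27, D 32. A eliminated.
Round 4: B 27, D 45. D has a majority (≥37).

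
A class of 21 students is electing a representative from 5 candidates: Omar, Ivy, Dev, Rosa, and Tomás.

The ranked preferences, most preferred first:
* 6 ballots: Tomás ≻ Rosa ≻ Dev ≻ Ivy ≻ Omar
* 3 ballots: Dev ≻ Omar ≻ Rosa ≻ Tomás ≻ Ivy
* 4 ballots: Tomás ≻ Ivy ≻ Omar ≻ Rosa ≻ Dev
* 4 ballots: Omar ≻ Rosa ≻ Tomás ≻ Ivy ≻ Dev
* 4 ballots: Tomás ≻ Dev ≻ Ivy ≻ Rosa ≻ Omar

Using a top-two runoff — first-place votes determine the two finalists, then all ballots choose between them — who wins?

Round 1 first-place votes: Omar 4, Ivy 0, Dev 3, Rosa 0, Tomás 14. Tomás and Omar advance.
Runoff: Tomás is ranked above Omar on 14 ballots, Omar above Tomás on 7.

Tomás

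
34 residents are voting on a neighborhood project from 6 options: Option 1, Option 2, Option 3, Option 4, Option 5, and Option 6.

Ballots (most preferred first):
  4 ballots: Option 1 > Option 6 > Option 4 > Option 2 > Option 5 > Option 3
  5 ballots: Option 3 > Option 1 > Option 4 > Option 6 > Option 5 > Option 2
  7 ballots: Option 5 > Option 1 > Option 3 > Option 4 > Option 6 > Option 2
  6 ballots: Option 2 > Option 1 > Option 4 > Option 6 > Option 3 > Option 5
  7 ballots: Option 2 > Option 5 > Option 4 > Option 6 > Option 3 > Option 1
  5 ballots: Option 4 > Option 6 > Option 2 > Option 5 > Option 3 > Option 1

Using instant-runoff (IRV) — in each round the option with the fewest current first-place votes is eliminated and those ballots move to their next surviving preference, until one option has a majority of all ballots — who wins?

Option 4

Round 1: Option 1 4, Option 2 13, Option 3 5, Option 4 5, Option 5 7, Option 6 0. Option 6 eliminated.
Round 2: Option 1 4, Option 2 13, Option 3 5, Option 4 5, Option 5 7. Option 1 eliminated.
Round 3: Option 2 13, Option 3 5, Option 4 9, Option 5 7. Option 3 eliminated.
Round 4: Option 2 13, Option 4 14, Option 5 7. Option 5 eliminated.
Round 5: Option 2 13, Option 4 21. Option 4 has a majority (≥18).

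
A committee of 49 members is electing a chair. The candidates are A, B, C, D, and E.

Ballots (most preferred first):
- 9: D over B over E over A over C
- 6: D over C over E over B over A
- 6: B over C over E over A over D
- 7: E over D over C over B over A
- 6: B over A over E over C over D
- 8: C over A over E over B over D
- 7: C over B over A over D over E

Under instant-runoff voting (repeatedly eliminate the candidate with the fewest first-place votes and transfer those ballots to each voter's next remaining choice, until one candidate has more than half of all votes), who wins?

C

Round 1: A 0, B 12, C 15, D 15, E 7. A eliminated.
Round 2: B 12, C 15, D 15, E 7. E eliminated.
Round 3: B 12, C 15, D 22. B eliminated.
Round 4: C 27, D 22. C has a majority (≥25).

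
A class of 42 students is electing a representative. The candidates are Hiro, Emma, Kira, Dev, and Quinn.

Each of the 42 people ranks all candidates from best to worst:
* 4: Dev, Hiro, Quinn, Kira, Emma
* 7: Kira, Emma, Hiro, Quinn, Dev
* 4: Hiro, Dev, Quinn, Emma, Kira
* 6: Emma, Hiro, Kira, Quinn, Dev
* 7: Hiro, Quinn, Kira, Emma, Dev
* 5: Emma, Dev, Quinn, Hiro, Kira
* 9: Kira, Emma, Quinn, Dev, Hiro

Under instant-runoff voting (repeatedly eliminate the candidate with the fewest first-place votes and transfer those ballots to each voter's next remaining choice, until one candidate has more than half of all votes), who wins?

Round 1: Hiro 11, Emma 11, Kira 16, Dev 4, Quinn 0. Quinn eliminated.
Round 2: Hiro 11, Emma 11, Kira 16, Dev 4. Dev eliminated.
Round 3: Hiro 15, Emma 11, Kira 16. Emma eliminated.
Round 4: Hiro 26, Kira 16. Hiro has a majority (≥22).

Hiro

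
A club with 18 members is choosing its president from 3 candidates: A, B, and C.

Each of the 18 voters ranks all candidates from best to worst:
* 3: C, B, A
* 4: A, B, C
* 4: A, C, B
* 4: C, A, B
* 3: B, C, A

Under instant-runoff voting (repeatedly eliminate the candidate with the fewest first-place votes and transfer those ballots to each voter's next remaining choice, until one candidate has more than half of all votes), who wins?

C

Round 1: A 8, B 3, C 7. B eliminated.
Round 2: A 8, C 10. C has a majority (≥10).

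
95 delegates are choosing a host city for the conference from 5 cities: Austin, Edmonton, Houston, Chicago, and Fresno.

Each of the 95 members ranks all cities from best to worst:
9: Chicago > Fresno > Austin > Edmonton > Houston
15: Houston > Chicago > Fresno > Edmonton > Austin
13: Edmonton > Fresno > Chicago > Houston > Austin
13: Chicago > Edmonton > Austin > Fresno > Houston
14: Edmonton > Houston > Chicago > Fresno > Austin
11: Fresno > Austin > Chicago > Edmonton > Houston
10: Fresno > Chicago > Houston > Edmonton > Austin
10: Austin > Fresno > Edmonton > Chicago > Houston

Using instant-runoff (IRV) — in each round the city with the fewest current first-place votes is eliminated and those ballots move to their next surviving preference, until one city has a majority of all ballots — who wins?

Chicago

Round 1: Austin 10, Edmonton 27, Houston 15, Chicago 22, Fresno 21. Austin eliminated.
Round 2: Edmonton 27, Houston 15, Chicago 22, Fresno 31. Houston eliminated.
Round 3: Edmonton 27, Chicago 37, Fresno 31. Edmonton eliminated.
Round 4: Chicago 51, Fresno 44. Chicago has a majority (≥48).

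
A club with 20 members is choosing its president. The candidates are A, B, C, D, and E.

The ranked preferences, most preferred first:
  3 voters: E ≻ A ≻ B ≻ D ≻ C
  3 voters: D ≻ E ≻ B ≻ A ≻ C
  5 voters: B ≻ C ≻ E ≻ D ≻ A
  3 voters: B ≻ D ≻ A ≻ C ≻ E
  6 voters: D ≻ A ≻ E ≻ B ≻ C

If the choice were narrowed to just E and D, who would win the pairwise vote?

E is ranked above D on 8 ballots; D above E on 12.

D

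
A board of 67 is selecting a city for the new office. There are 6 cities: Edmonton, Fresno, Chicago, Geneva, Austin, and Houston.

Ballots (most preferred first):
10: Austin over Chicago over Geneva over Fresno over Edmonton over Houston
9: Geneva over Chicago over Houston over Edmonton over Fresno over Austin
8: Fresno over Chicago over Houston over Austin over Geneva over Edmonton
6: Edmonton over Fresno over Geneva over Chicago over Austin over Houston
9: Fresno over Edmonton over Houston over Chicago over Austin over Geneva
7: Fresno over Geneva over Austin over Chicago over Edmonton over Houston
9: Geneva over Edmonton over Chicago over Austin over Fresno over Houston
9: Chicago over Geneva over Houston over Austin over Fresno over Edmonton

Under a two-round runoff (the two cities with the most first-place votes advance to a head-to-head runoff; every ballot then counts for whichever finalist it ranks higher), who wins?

Geneva

Round 1 first-place votes: Edmonton 6, Fresno 24, Chicago 9, Geneva 18, Austin 10, Houston 0. Fresno and Geneva advance.
Runoff: Fresno is ranked above Geneva on 30 ballots, Geneva above Fresno on 37.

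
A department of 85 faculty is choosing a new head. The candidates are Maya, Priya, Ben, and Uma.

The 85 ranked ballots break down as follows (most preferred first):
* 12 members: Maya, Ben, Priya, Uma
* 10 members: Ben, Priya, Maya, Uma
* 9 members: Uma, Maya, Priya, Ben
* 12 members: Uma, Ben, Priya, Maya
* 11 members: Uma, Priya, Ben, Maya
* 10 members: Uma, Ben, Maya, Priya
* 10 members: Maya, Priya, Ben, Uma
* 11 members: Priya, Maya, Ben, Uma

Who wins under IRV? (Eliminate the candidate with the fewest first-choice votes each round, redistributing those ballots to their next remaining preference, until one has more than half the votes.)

Maya

Round 1: Maya 22, Priya 11, Ben 10, Uma 42. Ben eliminated.
Round 2: Maya 22, Priya 21, Uma 42. Priya eliminated.
Round 3: Maya 43, Uma 42. Maya has a majority (≥43).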